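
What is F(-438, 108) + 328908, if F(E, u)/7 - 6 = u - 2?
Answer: 329692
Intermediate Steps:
F(E, u) = 28 + 7*u (F(E, u) = 42 + 7*(u - 2) = 42 + 7*(-2 + u) = 42 + (-14 + 7*u) = 28 + 7*u)
F(-438, 108) + 328908 = (28 + 7*108) + 328908 = (28 + 756) + 328908 = 784 + 328908 = 329692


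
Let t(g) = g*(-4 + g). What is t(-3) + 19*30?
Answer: 591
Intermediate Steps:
t(-3) + 19*30 = -3*(-4 - 3) + 19*30 = -3*(-7) + 570 = 21 + 570 = 591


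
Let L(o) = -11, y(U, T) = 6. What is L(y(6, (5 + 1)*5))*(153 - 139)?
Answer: -154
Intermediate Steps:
L(y(6, (5 + 1)*5))*(153 - 139) = -11*(153 - 139) = -11*14 = -154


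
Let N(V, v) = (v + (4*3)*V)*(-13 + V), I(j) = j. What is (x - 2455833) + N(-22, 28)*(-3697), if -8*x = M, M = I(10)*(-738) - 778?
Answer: -131968133/4 ≈ -3.2992e+7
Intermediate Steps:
N(V, v) = (-13 + V)*(v + 12*V) (N(V, v) = (v + 12*V)*(-13 + V) = (-13 + V)*(v + 12*V))
M = -8158 (M = 10*(-738) - 778 = -7380 - 778 = -8158)
x = 4079/4 (x = -⅛*(-8158) = 4079/4 ≈ 1019.8)
(x - 2455833) + N(-22, 28)*(-3697) = (4079/4 - 2455833) + (-156*(-22) - 13*28 + 12*(-22)² - 22*28)*(-3697) = -9819253/4 + (3432 - 364 + 12*484 - 616)*(-3697) = -9819253/4 + (3432 - 364 + 5808 - 616)*(-3697) = -9819253/4 + 8260*(-3697) = -9819253/4 - 30537220 = -131968133/4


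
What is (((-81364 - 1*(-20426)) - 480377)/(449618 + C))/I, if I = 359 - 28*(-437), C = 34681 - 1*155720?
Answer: -108263/827690501 ≈ -0.00013080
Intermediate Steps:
C = -121039 (C = 34681 - 155720 = -121039)
I = 12595 (I = 359 + 12236 = 12595)
(((-81364 - 1*(-20426)) - 480377)/(449618 + C))/I = (((-81364 - 1*(-20426)) - 480377)/(449618 - 121039))/12595 = (((-81364 + 20426) - 480377)/328579)*(1/12595) = ((-60938 - 480377)*(1/328579))*(1/12595) = -541315*1/328579*(1/12595) = -541315/328579*1/12595 = -108263/827690501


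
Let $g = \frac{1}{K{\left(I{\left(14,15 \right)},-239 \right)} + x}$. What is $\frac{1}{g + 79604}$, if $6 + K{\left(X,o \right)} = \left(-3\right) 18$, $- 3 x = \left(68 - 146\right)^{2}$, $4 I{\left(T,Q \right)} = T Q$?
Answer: $\frac{2088}{166213151} \approx 1.2562 \cdot 10^{-5}$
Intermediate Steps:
$I{\left(T,Q \right)} = \frac{Q T}{4}$ ($I{\left(T,Q \right)} = \frac{T Q}{4} = \frac{Q T}{4}$)
$x = -2028$ ($x = - \frac{\left(68 - 146\right)^{2}}{3} = - \frac{\left(-78\right)^{2}}{3} = \left(- \frac{1}{3}\right) 6084 = -2028$)
$K{\left(X,o \right)} = -60$ ($K{\left(X,o \right)} = -6 - 54 = -60$)
$g = - \frac{1}{2088}$ ($g = \frac{1}{-60 - 2028} = \frac{1}{-2088} = - \frac{1}{2088} \approx -0.00047893$)
$\frac{1}{g + 79604} = \frac{1}{- \frac{1}{2088} + 79604} = \frac{1}{\frac{166213151}{2088}} = \frac{2088}{166213151}$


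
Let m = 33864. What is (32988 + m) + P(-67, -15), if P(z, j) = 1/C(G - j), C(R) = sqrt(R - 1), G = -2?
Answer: 66852 + sqrt(3)/6 ≈ 66852.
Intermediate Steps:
C(R) = sqrt(-1 + R)
P(z, j) = 1/sqrt(-3 - j) (P(z, j) = 1/(sqrt(-1 + (-2 - j))) = 1/(sqrt(-3 - j)) = 1/sqrt(-3 - j))
(32988 + m) + P(-67, -15) = (32988 + 33864) + 1/sqrt(-3 - 1*(-15)) = 66852 + 1/sqrt(-3 + 15) = 66852 + 1/sqrt(12) = 66852 + sqrt(3)/6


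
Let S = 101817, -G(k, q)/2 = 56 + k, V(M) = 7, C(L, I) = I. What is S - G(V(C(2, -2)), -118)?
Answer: 101943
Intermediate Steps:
G(k, q) = -112 - 2*k (G(k, q) = -2*(56 + k) = -112 - 2*k)
S - G(V(C(2, -2)), -118) = 101817 - (-112 - 2*7) = 101817 - (-112 - 14) = 101817 - 1*(-126) = 101817 + 126 = 101943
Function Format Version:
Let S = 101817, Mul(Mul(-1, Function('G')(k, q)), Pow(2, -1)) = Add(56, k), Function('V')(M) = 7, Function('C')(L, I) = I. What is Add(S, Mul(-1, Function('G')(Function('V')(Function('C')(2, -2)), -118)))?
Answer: 101943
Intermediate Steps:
Function('G')(k, q) = Add(-112, Mul(-2, k)) (Function('G')(k, q) = Mul(-2, Add(56, k)) = Add(-112, Mul(-2, k)))
Add(S, Mul(-1, Function('G')(Function('V')(Function('C')(2, -2)), -118))) = Add(101817, Mul(-1, Add(-112, Mul(-2, 7)))) = Add(101817, Mul(-1, Add(-112, -14))) = Add(101817, Mul(-1, -126)) = Add(101817, 126) = 101943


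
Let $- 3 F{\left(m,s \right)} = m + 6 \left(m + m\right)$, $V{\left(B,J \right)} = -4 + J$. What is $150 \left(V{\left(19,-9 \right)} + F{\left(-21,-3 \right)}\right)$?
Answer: $11700$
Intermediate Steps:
$F{\left(m,s \right)} = - \frac{13 m}{3}$ ($F{\left(m,s \right)} = - \frac{m + 6 \left(m + m\right)}{3} = - \frac{m + 6 \cdot 2 m}{3} = - \frac{m + 12 m}{3} = - \frac{13 m}{3}$)
$150 \left(V{\left(19,-9 \right)} + F{\left(-21,-3 \right)}\right) = 150 \left(\left(-4 - 9\right) - -91\right) = 150 \left(-13 + 91\right) = 150 \cdot 78 = 11700$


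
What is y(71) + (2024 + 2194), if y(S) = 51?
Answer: 4269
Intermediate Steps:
y(71) + (2024 + 2194) = 51 + (2024 + 2194) = 51 + 4218 = 4269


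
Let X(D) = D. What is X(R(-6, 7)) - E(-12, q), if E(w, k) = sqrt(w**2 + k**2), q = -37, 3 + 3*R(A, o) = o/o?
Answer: -2/3 - sqrt(1513) ≈ -39.564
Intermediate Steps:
R(A, o) = -2/3 (R(A, o) = -1 + (o/o)/3 = -1 + (1/3)*1 = -1 + 1/3 = -2/3)
E(w, k) = sqrt(k**2 + w**2)
X(R(-6, 7)) - E(-12, q) = -2/3 - sqrt((-37)**2 + (-12)**2) = -2/3 - sqrt(1369 + 144) = -2/3 - sqrt(1513)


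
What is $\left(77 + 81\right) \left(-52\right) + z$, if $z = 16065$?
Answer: $7849$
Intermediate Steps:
$\left(77 + 81\right) \left(-52\right) + z = \left(77 + 81\right) \left(-52\right) + 16065 = 158 \left(-52\right) + 16065 = -8216 + 16065 = 7849$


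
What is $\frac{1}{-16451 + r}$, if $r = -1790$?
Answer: $- \frac{1}{18241} \approx -5.4822 \cdot 10^{-5}$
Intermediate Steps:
$\frac{1}{-16451 + r} = \frac{1}{-16451 - 1790} = \frac{1}{-18241} = - \frac{1}{18241}$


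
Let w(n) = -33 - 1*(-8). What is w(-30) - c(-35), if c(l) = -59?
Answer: 34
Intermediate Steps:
w(n) = -25 (w(n) = -33 + 8 = -25)
w(-30) - c(-35) = -25 - 1*(-59) = -25 + 59 = 34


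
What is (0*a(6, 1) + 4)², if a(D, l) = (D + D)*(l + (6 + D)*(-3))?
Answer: 16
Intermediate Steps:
a(D, l) = 2*D*(-18 + l - 3*D) (a(D, l) = (2*D)*(l + (-18 - 3*D)) = (2*D)*(-18 + l - 3*D) = 2*D*(-18 + l - 3*D))
(0*a(6, 1) + 4)² = (0*(2*6*(-18 + 1 - 3*6)) + 4)² = (0*(2*6*(-18 + 1 - 18)) + 4)² = (0*(2*6*(-35)) + 4)² = (0*(-420) + 4)² = (0 + 4)² = 4² = 16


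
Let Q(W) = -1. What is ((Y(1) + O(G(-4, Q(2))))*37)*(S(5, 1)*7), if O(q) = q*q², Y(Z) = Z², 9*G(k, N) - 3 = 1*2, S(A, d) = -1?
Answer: -221186/729 ≈ -303.41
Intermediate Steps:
G(k, N) = 5/9 (G(k, N) = ⅓ + (1*2)/9 = ⅓ + (⅑)*2 = ⅓ + 2/9 = 5/9)
O(q) = q³
((Y(1) + O(G(-4, Q(2))))*37)*(S(5, 1)*7) = ((1² + (5/9)³)*37)*(-1*7) = ((1 + 125/729)*37)*(-7) = ((854/729)*37)*(-7) = (31598/729)*(-7) = -221186/729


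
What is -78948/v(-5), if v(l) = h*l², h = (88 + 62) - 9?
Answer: -26316/1175 ≈ -22.397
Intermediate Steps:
h = 141 (h = 150 - 9 = 141)
v(l) = 141*l²
-78948/v(-5) = -78948/(141*(-5)²) = -78948/(141*25) = -78948/3525 = -78948*1/3525 = -26316/1175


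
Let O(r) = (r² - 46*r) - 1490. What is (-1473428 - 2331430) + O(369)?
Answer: -3687161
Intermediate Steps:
O(r) = -1490 + r² - 46*r
(-1473428 - 2331430) + O(369) = (-1473428 - 2331430) + (-1490 + 369² - 46*369) = -3804858 + (-1490 + 136161 - 16974) = -3804858 + 117697 = -3687161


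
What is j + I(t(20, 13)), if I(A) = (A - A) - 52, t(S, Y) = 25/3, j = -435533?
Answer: -435585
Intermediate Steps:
t(S, Y) = 25/3 (t(S, Y) = 25*(⅓) = 25/3)
I(A) = -52 (I(A) = 0 - 52 = -52)
j + I(t(20, 13)) = -435533 - 52 = -435585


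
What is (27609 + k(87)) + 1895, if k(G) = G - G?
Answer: 29504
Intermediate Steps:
k(G) = 0
(27609 + k(87)) + 1895 = (27609 + 0) + 1895 = 27609 + 1895 = 29504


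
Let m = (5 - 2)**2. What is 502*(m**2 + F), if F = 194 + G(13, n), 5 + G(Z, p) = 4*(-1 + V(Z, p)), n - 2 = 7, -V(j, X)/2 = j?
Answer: 81324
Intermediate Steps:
V(j, X) = -2*j
n = 9 (n = 2 + 7 = 9)
m = 9 (m = 3**2 = 9)
G(Z, p) = -9 - 8*Z (G(Z, p) = -5 + 4*(-1 - 2*Z) = -5 + (-4 - 8*Z) = -9 - 8*Z)
F = 81 (F = 194 + (-9 - 8*13) = 194 + (-9 - 104) = 194 - 113 = 81)
502*(m**2 + F) = 502*(9**2 + 81) = 502*(81 + 81) = 502*162 = 81324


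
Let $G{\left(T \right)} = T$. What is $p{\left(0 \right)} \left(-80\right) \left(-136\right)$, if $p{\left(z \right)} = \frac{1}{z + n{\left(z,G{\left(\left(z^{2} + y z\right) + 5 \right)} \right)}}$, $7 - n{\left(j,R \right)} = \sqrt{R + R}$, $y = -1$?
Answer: $\frac{76160}{39} + \frac{10880 \sqrt{10}}{39} \approx 2835.0$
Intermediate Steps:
$n{\left(j,R \right)} = 7 - \sqrt{2} \sqrt{R}$ ($n{\left(j,R \right)} = 7 - \sqrt{R + R} = 7 - \sqrt{2 R} = 7 - \sqrt{2} \sqrt{R}$)
$p{\left(z \right)} = \frac{1}{7 + z - \sqrt{2} \sqrt{5 + z^{2} - z}}$ ($p{\left(z \right)} = \frac{1}{z - \left(-7 + \sqrt{2} \sqrt{\left(z^{2} - z\right) + 5}\right)} = \frac{1}{z - \left(-7 + \sqrt{2} \sqrt{5 + z^{2} - z}\right)} = \frac{1}{7 + z - \sqrt{2} \sqrt{5 + z^{2} - z}}$)
$p{\left(0 \right)} \left(-80\right) \left(-136\right) = \frac{1}{7 + 0 - \sqrt{2} \sqrt{5 + 0^{2} - 0}} \left(-80\right) \left(-136\right) = \frac{1}{7 + 0 - \sqrt{2} \sqrt{5 + 0 + 0}} \left(-80\right) \left(-136\right) = \frac{1}{7 + 0 - \sqrt{2} \sqrt{5}} \left(-80\right) \left(-136\right) = \frac{1}{7 + 0 - \sqrt{10}} \left(-80\right) \left(-136\right) = \frac{1}{7 - \sqrt{10}} \left(-80\right) \left(-136\right) = - \frac{80}{7 - \sqrt{10}} \left(-136\right) = \frac{10880}{7 - \sqrt{10}}$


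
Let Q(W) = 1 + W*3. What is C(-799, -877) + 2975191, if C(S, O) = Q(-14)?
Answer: 2975150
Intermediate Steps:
Q(W) = 1 + 3*W
C(S, O) = -41 (C(S, O) = 1 + 3*(-14) = 1 - 42 = -41)
C(-799, -877) + 2975191 = -41 + 2975191 = 2975150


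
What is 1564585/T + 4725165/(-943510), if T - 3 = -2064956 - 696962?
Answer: -581068227373/104235776866 ≈ -5.5746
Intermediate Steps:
T = -2761915 (T = 3 + (-2064956 - 696962) = 3 - 2761918 = -2761915)
1564585/T + 4725165/(-943510) = 1564585/(-2761915) + 4725165/(-943510) = 1564585*(-1/2761915) + 4725165*(-1/943510) = -312917/552383 - 945033/188702 = -581068227373/104235776866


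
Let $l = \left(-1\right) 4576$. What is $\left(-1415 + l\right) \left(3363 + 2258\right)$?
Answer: $-33675411$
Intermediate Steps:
$l = -4576$
$\left(-1415 + l\right) \left(3363 + 2258\right) = \left(-1415 - 4576\right) \left(3363 + 2258\right) = \left(-5991\right) 5621 = -33675411$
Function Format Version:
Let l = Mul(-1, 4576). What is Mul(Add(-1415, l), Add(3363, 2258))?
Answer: -33675411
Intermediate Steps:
l = -4576
Mul(Add(-1415, l), Add(3363, 2258)) = Mul(Add(-1415, -4576), Add(3363, 2258)) = Mul(-5991, 5621) = -33675411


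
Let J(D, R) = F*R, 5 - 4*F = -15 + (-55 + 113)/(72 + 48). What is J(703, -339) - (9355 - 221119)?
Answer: 16808797/80 ≈ 2.1011e+5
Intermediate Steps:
F = 1171/240 (F = 5/4 - (-15 + (-55 + 113)/(72 + 48))/4 = 5/4 - (-15 + 58/120)/4 = 5/4 - (-15 + 58*(1/120))/4 = 5/4 - (-15 + 29/60)/4 = 5/4 - ¼*(-871/60) = 5/4 + 871/240 = 1171/240 ≈ 4.8792)
J(D, R) = 1171*R/240
J(703, -339) - (9355 - 221119) = (1171/240)*(-339) - (9355 - 221119) = -132323/80 - 1*(-211764) = -132323/80 + 211764 = 16808797/80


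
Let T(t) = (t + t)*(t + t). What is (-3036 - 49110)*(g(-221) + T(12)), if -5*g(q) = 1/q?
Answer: -33189938226/1105 ≈ -3.0036e+7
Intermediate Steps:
g(q) = -1/(5*q)
T(t) = 4*t² (T(t) = (2*t)*(2*t) = 4*t²)
(-3036 - 49110)*(g(-221) + T(12)) = (-3036 - 49110)*(-⅕/(-221) + 4*12²) = -52146*(-⅕*(-1/221) + 4*144) = -52146*(1/1105 + 576) = -52146*636481/1105 = -33189938226/1105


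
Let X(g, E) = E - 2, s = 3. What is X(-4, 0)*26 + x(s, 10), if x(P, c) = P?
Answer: -49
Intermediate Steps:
X(g, E) = -2 + E
X(-4, 0)*26 + x(s, 10) = (-2 + 0)*26 + 3 = -2*26 + 3 = -52 + 3 = -49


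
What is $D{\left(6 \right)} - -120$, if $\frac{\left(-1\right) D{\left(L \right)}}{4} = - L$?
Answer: $144$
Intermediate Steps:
$D{\left(L \right)} = 4 L$ ($D{\left(L \right)} = - 4 \left(- L\right) = 4 L$)
$D{\left(6 \right)} - -120 = 4 \cdot 6 - -120 = 24 + 120 = 144$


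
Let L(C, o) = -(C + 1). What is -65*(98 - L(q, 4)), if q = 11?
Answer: -7150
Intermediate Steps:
L(C, o) = -1 - C (L(C, o) = -(1 + C) = -1 - C)
-65*(98 - L(q, 4)) = -65*(98 - (-1 - 1*11)) = -65*(98 - (-1 - 11)) = -65*(98 - 1*(-12)) = -65*(98 + 12) = -65*110 = -7150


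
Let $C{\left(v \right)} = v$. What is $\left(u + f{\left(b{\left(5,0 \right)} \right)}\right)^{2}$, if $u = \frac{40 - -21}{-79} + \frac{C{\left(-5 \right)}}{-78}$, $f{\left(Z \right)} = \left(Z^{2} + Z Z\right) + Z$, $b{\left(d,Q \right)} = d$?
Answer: $\frac{111921695209}{37970244} \approx 2947.6$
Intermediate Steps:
$f{\left(Z \right)} = Z + 2 Z^{2}$ ($f{\left(Z \right)} = \left(Z^{2} + Z^{2}\right) + Z = 2 Z^{2} + Z = Z + 2 Z^{2}$)
$u = - \frac{4363}{6162}$ ($u = \frac{40 - -21}{-79} - \frac{5}{-78} = \left(40 + 21\right) \left(- \frac{1}{79}\right) - - \frac{5}{78} = 61 \left(- \frac{1}{79}\right) + \frac{5}{78} = - \frac{61}{79} + \frac{5}{78} = - \frac{4363}{6162} \approx -0.70805$)
$\left(u + f{\left(b{\left(5,0 \right)} \right)}\right)^{2} = \left(- \frac{4363}{6162} + 5 \left(1 + 2 \cdot 5\right)\right)^{2} = \left(- \frac{4363}{6162} + 5 \left(1 + 10\right)\right)^{2} = \left(- \frac{4363}{6162} + 5 \cdot 11\right)^{2} = \left(- \frac{4363}{6162} + 55\right)^{2} = \left(\frac{334547}{6162}\right)^{2} = \frac{111921695209}{37970244}$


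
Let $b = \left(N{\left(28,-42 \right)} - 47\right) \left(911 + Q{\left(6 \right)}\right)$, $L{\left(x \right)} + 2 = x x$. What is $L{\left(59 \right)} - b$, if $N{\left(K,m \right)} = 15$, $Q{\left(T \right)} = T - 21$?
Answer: $32151$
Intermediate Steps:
$Q{\left(T \right)} = -21 + T$
$L{\left(x \right)} = -2 + x^{2}$ ($L{\left(x \right)} = -2 + x x = -2 + x^{2}$)
$b = -28672$ ($b = \left(15 - 47\right) \left(911 + \left(-21 + 6\right)\right) = - 32 \left(911 - 15\right) = \left(-32\right) 896 = -28672$)
$L{\left(59 \right)} - b = \left(-2 + 59^{2}\right) - -28672 = \left(-2 + 3481\right) + 28672 = 3479 + 28672 = 32151$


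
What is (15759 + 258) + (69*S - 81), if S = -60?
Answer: 11796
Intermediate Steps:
(15759 + 258) + (69*S - 81) = (15759 + 258) + (69*(-60) - 81) = 16017 + (-4140 - 81) = 16017 - 4221 = 11796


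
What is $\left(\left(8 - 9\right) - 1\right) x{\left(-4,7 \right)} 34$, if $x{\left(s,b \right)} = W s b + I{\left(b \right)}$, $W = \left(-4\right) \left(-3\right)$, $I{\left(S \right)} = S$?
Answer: $22372$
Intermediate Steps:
$W = 12$
$x{\left(s,b \right)} = b + 12 b s$ ($x{\left(s,b \right)} = 12 s b + b = 12 b s + b = b + 12 b s$)
$\left(\left(8 - 9\right) - 1\right) x{\left(-4,7 \right)} 34 = \left(\left(8 - 9\right) - 1\right) 7 \left(1 + 12 \left(-4\right)\right) 34 = \left(-1 - 1\right) 7 \left(1 - 48\right) 34 = - 2 \cdot 7 \left(-47\right) 34 = \left(-2\right) \left(-329\right) 34 = 658 \cdot 34 = 22372$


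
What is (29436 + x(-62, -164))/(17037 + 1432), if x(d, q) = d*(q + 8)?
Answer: 39108/18469 ≈ 2.1175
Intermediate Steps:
x(d, q) = d*(8 + q)
(29436 + x(-62, -164))/(17037 + 1432) = (29436 - 62*(8 - 164))/(17037 + 1432) = (29436 - 62*(-156))/18469 = (29436 + 9672)*(1/18469) = 39108*(1/18469) = 39108/18469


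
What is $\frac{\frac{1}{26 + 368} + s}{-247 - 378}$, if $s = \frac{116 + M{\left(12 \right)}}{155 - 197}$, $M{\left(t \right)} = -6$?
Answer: $\frac{21649}{5171250} \approx 0.0041864$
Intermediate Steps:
$s = - \frac{55}{21}$ ($s = \frac{116 - 6}{155 - 197} = \frac{110}{-42} = 110 \left(- \frac{1}{42}\right) = - \frac{55}{21} \approx -2.619$)
$\frac{\frac{1}{26 + 368} + s}{-247 - 378} = \frac{\frac{1}{26 + 368} - \frac{55}{21}}{-247 - 378} = \frac{\frac{1}{394} - \frac{55}{21}}{-625} = \left(\frac{1}{394} - \frac{55}{21}\right) \left(- \frac{1}{625}\right) = \left(- \frac{21649}{8274}\right) \left(- \frac{1}{625}\right) = \frac{21649}{5171250}$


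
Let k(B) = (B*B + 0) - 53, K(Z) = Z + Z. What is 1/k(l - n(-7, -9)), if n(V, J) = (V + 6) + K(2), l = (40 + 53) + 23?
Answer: 1/12716 ≈ 7.8641e-5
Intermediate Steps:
K(Z) = 2*Z
l = 116 (l = 93 + 23 = 116)
n(V, J) = 10 + V (n(V, J) = (V + 6) + 2*2 = (6 + V) + 4 = 10 + V)
k(B) = -53 + B**2 (k(B) = (B**2 + 0) - 53 = B**2 - 53 = -53 + B**2)
1/k(l - n(-7, -9)) = 1/(-53 + (116 - (10 - 7))**2) = 1/(-53 + (116 - 1*3)**2) = 1/(-53 + (116 - 3)**2) = 1/(-53 + 113**2) = 1/(-53 + 12769) = 1/12716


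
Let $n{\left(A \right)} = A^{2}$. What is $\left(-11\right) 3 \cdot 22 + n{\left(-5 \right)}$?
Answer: $-701$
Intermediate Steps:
$\left(-11\right) 3 \cdot 22 + n{\left(-5 \right)} = \left(-11\right) 3 \cdot 22 + \left(-5\right)^{2} = \left(-33\right) 22 + 25 = -726 + 25 = -701$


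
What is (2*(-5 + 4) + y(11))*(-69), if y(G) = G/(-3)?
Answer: 391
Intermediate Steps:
y(G) = -G/3 (y(G) = G*(-1/3) = -G/3)
(2*(-5 + 4) + y(11))*(-69) = (2*(-5 + 4) - 1/3*11)*(-69) = (2*(-1) - 11/3)*(-69) = (-2 - 11/3)*(-69) = -17/3*(-69) = 391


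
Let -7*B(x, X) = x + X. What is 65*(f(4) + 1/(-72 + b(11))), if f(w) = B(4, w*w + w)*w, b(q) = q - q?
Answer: -449735/504 ≈ -892.33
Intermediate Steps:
b(q) = 0
B(x, X) = -X/7 - x/7 (B(x, X) = -(x + X)/7 = -(X + x)/7 = -X/7 - x/7)
f(w) = w*(-4/7 - w/7 - w²/7) (f(w) = (-(w*w + w)/7 - ⅐*4)*w = (-(w² + w)/7 - 4/7)*w = (-(w + w²)/7 - 4/7)*w = ((-w/7 - w²/7) - 4/7)*w = (-4/7 - w/7 - w²/7)*w = w*(-4/7 - w/7 - w²/7))
65*(f(4) + 1/(-72 + b(11))) = 65*(-⅐*4*(4 + 4*(1 + 4)) + 1/(-72 + 0)) = 65*(-⅐*4*(4 + 4*5) + 1/(-72)) = 65*(-⅐*4*(4 + 20) - 1/72) = 65*(-⅐*4*24 - 1/72) = 65*(-96/7 - 1/72) = 65*(-6919/504) = -449735/504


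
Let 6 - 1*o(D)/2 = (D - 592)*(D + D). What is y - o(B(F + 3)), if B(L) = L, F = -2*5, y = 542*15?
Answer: 24890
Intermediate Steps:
y = 8130
F = -10
o(D) = 12 - 4*D*(-592 + D) (o(D) = 12 - 2*(D - 592)*(D + D) = 12 - 2*(-592 + D)*2*D = 12 - 4*D*(-592 + D))
y - o(B(F + 3)) = 8130 - (12 - 4*(-10 + 3)² + 2368*(-10 + 3)) = 8130 - (12 - 4*(-7)² + 2368*(-7)) = 8130 - (12 - 4*49 - 16576) = 8130 - (12 - 196 - 16576) = 8130 - 1*(-16760) = 8130 + 16760 = 24890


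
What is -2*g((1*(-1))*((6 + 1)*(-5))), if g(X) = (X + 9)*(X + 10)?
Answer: -3960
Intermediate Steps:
g(X) = (9 + X)*(10 + X)
-2*g((1*(-1))*((6 + 1)*(-5))) = -2*(90 + ((1*(-1))*((6 + 1)*(-5)))² + 19*((1*(-1))*((6 + 1)*(-5)))) = -2*(90 + (-7*(-5))² + 19*(-7*(-5))) = -2*(90 + (-1*(-35))² + 19*(-1*(-35))) = -2*(90 + 35² + 19*35) = -2*(90 + 1225 + 665) = -2*1980 = -3960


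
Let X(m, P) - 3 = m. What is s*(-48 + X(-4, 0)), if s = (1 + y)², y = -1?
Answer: 0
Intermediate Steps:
X(m, P) = 3 + m
s = 0 (s = (1 - 1)² = 0² = 0)
s*(-48 + X(-4, 0)) = 0*(-48 + (3 - 4)) = 0*(-48 - 1) = 0*(-49) = 0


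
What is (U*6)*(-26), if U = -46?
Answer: 7176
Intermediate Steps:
(U*6)*(-26) = -46*6*(-26) = -276*(-26) = 7176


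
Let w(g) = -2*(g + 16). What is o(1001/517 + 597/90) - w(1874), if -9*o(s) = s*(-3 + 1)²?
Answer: 23959934/6345 ≈ 3776.2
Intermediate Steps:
o(s) = -4*s/9 (o(s) = -s*(-3 + 1)²/9 = -s*(-2)²/9 = -s*4/9 = -4*s/9)
w(g) = -32 - 2*g (w(g) = -2*(16 + g) = -32 - 2*g)
o(1001/517 + 597/90) - w(1874) = -4*(1001/517 + 597/90)/9 - (-32 - 2*1874) = -4*(1001*(1/517) + 597*(1/90))/9 - (-32 - 3748) = -4*(91/47 + 199/30)/9 - 1*(-3780) = -4/9*12083/1410 + 3780 = -24166/6345 + 3780 = 23959934/6345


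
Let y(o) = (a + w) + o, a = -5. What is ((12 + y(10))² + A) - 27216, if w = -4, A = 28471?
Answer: 1424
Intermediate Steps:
y(o) = -9 + o (y(o) = (-5 - 4) + o = -9 + o)
((12 + y(10))² + A) - 27216 = ((12 + (-9 + 10))² + 28471) - 27216 = ((12 + 1)² + 28471) - 27216 = (13² + 28471) - 27216 = (169 + 28471) - 27216 = 28640 - 27216 = 1424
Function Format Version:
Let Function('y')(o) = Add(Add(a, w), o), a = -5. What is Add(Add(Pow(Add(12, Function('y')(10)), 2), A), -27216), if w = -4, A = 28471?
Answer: 1424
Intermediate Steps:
Function('y')(o) = Add(-9, o) (Function('y')(o) = Add(Add(-5, -4), o) = Add(-9, o))
Add(Add(Pow(Add(12, Function('y')(10)), 2), A), -27216) = Add(Add(Pow(Add(12, Add(-9, 10)), 2), 28471), -27216) = Add(Add(Pow(Add(12, 1), 2), 28471), -27216) = Add(Add(Pow(13, 2), 28471), -27216) = Add(Add(169, 28471), -27216) = Add(28640, -27216) = 1424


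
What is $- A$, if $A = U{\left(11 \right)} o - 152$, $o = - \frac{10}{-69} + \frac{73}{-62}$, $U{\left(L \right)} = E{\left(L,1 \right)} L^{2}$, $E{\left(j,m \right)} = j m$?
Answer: $\frac{6529283}{4278} \approx 1526.2$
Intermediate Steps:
$U{\left(L \right)} = L^{3}$ ($U{\left(L \right)} = L 1 L^{2} = L L^{2} = L^{3}$)
$o = - \frac{4417}{4278}$ ($o = \left(-10\right) \left(- \frac{1}{69}\right) + 73 \left(- \frac{1}{62}\right) = \frac{10}{69} - \frac{73}{62} = - \frac{4417}{4278} \approx -1.0325$)
$A = - \frac{6529283}{4278}$ ($A = 11^{3} \left(- \frac{4417}{4278}\right) - 152 = 1331 \left(- \frac{4417}{4278}\right) - 152 = - \frac{5879027}{4278} - 152 = - \frac{6529283}{4278} \approx -1526.2$)
$- A = \left(-1\right) \left(- \frac{6529283}{4278}\right) = \frac{6529283}{4278}$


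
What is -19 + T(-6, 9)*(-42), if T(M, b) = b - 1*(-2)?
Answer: -481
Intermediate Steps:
T(M, b) = 2 + b (T(M, b) = b + 2 = 2 + b)
-19 + T(-6, 9)*(-42) = -19 + (2 + 9)*(-42) = -19 + 11*(-42) = -19 - 462 = -481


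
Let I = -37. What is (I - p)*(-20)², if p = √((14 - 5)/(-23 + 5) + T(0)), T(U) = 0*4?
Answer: -14800 - 200*I*√2 ≈ -14800.0 - 282.84*I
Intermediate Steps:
T(U) = 0
p = I*√2/2 (p = √((14 - 5)/(-23 + 5) + 0) = √(9/(-18) + 0) = √(9*(-1/18) + 0) = √(-½ + 0) = √(-½) = I*√2/2 ≈ 0.70711*I)
(I - p)*(-20)² = (-37 - I*√2/2)*(-20)² = (-37 - I*√2/2)*400 = -14800 - 200*I*√2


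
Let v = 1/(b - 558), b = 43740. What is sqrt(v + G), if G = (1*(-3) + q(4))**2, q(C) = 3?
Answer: sqrt(4798)/14394 ≈ 0.0048123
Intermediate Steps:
G = 0 (G = (1*(-3) + 3)**2 = (-3 + 3)**2 = 0**2 = 0)
v = 1/43182 (v = 1/(43740 - 558) = 1/43182 ≈ 2.3158e-5)
sqrt(v + G) = sqrt(1/43182 + 0) = sqrt(1/43182) = sqrt(4798)/14394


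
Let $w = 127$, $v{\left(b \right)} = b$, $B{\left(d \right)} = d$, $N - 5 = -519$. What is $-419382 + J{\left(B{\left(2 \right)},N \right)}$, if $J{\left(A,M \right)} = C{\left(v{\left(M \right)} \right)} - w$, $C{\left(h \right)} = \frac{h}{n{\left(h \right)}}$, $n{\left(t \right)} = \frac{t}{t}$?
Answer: $-420023$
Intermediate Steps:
$N = -514$ ($N = 5 - 519 = -514$)
$n{\left(t \right)} = 1$
$C{\left(h \right)} = h$ ($C{\left(h \right)} = \frac{h}{1} = h 1 = h$)
$J{\left(A,M \right)} = -127 + M$ ($J{\left(A,M \right)} = M - 127 = -127 + M$)
$-419382 + J{\left(B{\left(2 \right)},N \right)} = -419382 - 641 = -420023$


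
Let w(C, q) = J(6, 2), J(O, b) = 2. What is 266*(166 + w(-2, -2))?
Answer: 44688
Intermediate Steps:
w(C, q) = 2
266*(166 + w(-2, -2)) = 266*(166 + 2) = 266*168 = 44688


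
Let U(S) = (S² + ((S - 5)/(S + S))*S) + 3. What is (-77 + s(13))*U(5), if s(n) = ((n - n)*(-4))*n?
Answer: -2156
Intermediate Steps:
s(n) = 0 (s(n) = (0*(-4))*n = 0*n = 0)
U(S) = ½ + S² + S/2 (U(S) = (S² + ((-5 + S)/((2*S)))*S) + 3 = (S² + ((-5 + S)*(1/(2*S)))*S) + 3 = (S² + ((-5 + S)/(2*S))*S) + 3 = (S² + (-5/2 + S/2)) + 3 = (-5/2 + S² + S/2) + 3 = ½ + S² + S/2)
(-77 + s(13))*U(5) = (-77 + 0)*(½ + 5² + (½)*5) = -77*(½ + 25 + 5/2) = -77*28 = -2156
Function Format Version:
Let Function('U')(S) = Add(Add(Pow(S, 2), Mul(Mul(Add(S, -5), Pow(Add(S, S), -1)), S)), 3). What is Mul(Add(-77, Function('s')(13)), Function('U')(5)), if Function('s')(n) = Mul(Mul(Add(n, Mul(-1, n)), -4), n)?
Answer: -2156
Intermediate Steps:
Function('s')(n) = 0 (Function('s')(n) = Mul(Mul(0, -4), n) = Mul(0, n) = 0)
Function('U')(S) = Add(Rational(1, 2), Pow(S, 2), Mul(Rational(1, 2), S)) (Function('U')(S) = Add(Add(Pow(S, 2), Mul(Mul(Add(-5, S), Pow(Mul(2, S), -1)), S)), 3) = Add(Add(Pow(S, 2), Mul(Mul(Add(-5, S), Mul(Rational(1, 2), Pow(S, -1))), S)), 3) = Add(Add(Pow(S, 2), Mul(Mul(Rational(1, 2), Pow(S, -1), Add(-5, S)), S)), 3) = Add(Add(Pow(S, 2), Add(Rational(-5, 2), Mul(Rational(1, 2), S))), 3) = Add(Add(Rational(-5, 2), Pow(S, 2), Mul(Rational(1, 2), S)), 3) = Add(Rational(1, 2), Pow(S, 2), Mul(Rational(1, 2), S)))
Mul(Add(-77, Function('s')(13)), Function('U')(5)) = Mul(Add(-77, 0), Add(Rational(1, 2), Pow(5, 2), Mul(Rational(1, 2), 5))) = Mul(-77, Add(Rational(1, 2), 25, Rational(5, 2))) = Mul(-77, 28) = -2156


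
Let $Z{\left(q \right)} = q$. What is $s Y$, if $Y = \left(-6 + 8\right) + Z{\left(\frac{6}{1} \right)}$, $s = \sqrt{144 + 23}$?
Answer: $8 \sqrt{167} \approx 103.38$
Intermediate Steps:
$s = \sqrt{167} \approx 12.923$
$Y = 8$ ($Y = \left(-6 + 8\right) + \frac{6}{1} = 2 + 6 \cdot 1 = 2 + 6 = 8$)
$s Y = \sqrt{167} \cdot 8 = 8 \sqrt{167}$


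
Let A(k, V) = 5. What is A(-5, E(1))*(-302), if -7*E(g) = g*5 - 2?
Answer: -1510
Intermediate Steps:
E(g) = 2/7 - 5*g/7 (E(g) = -(g*5 - 2)/7 = -(5*g - 2)/7 = -(-2 + 5*g)/7 = 2/7 - 5*g/7)
A(-5, E(1))*(-302) = 5*(-302) = -1510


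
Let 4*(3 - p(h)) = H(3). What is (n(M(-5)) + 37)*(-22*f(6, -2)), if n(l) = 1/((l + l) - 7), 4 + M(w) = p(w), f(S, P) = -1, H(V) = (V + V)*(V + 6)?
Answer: 14641/18 ≈ 813.39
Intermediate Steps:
H(V) = 2*V*(6 + V) (H(V) = (2*V)*(6 + V) = 2*V*(6 + V))
p(h) = -21/2 (p(h) = 3 - 3*(6 + 3)/2 = 3 - 3*9/2 = 3 - ¼*54 = 3 - 27/2 = -21/2)
M(w) = -29/2 (M(w) = -4 - 21/2 = -29/2)
n(l) = 1/(-7 + 2*l) (n(l) = 1/(2*l - 7) = 1/(-7 + 2*l))
(n(M(-5)) + 37)*(-22*f(6, -2)) = (1/(-7 + 2*(-29/2)) + 37)*(-22*(-1)) = (1/(-7 - 29) + 37)*22 = (1/(-36) + 37)*22 = (-1/36 + 37)*22 = (1331/36)*22 = 14641/18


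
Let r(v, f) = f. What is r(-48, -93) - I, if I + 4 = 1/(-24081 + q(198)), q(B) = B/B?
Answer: -2143119/24080 ≈ -89.000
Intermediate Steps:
q(B) = 1
I = -96321/24080 (I = -4 + 1/(-24081 + 1) = -4 + 1/(-24080) = -4 - 1/24080 = -96321/24080 ≈ -4.0000)
r(-48, -93) - I = -93 - 1*(-96321/24080) = -93 + 96321/24080 = -2143119/24080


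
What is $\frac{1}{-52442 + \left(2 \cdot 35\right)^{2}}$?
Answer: $- \frac{1}{47542} \approx -2.1034 \cdot 10^{-5}$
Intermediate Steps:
$\frac{1}{-52442 + \left(2 \cdot 35\right)^{2}} = \frac{1}{-52442 + 70^{2}} = \frac{1}{-52442 + 4900} = \frac{1}{-47542} = - \frac{1}{47542}$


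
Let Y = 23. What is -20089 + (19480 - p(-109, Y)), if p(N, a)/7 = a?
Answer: -770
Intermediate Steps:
p(N, a) = 7*a
-20089 + (19480 - p(-109, Y)) = -20089 + (19480 - 7*23) = -20089 + (19480 - 1*161) = -20089 + (19480 - 161) = -20089 + 19319 = -770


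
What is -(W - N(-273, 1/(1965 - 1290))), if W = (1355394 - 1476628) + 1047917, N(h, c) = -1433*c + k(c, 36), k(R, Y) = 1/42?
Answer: -8757174187/9450 ≈ -9.2669e+5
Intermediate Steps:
k(R, Y) = 1/42
N(h, c) = 1/42 - 1433*c (N(h, c) = -1433*c + 1/42 = 1/42 - 1433*c)
W = 926683 (W = -121234 + 1047917 = 926683)
-(W - N(-273, 1/(1965 - 1290))) = -(926683 - (1/42 - 1433/(1965 - 1290))) = -(926683 - (1/42 - 1433/675)) = -(926683 - 1*(-19837/9450)) = -(926683 + 19837/9450) = -1*8757174187/9450 = -8757174187/9450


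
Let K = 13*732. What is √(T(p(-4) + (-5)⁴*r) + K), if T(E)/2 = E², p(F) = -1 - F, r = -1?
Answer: 2*√195821 ≈ 885.03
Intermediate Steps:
K = 9516
T(E) = 2*E²
√(T(p(-4) + (-5)⁴*r) + K) = √(2*((-1 - 1*(-4)) + (-5)⁴*(-1))² + 9516) = √(2*((-1 + 4) + 625*(-1))² + 9516) = √(2*(3 - 625)² + 9516) = √(2*(-622)² + 9516) = √(2*386884 + 9516) = √(773768 + 9516) = √783284 = 2*√195821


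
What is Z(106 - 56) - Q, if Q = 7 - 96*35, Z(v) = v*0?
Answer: 3353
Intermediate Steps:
Z(v) = 0
Q = -3353 (Q = 7 - 3360 = -3353)
Z(106 - 56) - Q = 0 - 1*(-3353) = 0 + 3353 = 3353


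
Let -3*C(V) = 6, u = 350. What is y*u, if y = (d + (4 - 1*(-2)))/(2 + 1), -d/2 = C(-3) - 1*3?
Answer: 5600/3 ≈ 1866.7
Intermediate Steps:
C(V) = -2 (C(V) = -⅓*6 = -2)
d = 10 (d = -2*(-2 - 1*3) = -2*(-2 - 3) = -2*(-5) = 10)
y = 16/3 (y = (10 + (4 - 1*(-2)))/(2 + 1) = (10 + (4 + 2))/3 = (10 + 6)*(⅓) = 16*(⅓) = 16/3 ≈ 5.3333)
y*u = (16/3)*350 = 5600/3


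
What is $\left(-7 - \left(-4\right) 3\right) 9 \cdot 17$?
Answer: $765$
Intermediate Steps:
$\left(-7 - \left(-4\right) 3\right) 9 \cdot 17 = \left(-7 - -12\right) 9 \cdot 17 = \left(-7 + 12\right) 9 \cdot 17 = 5 \cdot 9 \cdot 17 = 45 \cdot 17 = 765$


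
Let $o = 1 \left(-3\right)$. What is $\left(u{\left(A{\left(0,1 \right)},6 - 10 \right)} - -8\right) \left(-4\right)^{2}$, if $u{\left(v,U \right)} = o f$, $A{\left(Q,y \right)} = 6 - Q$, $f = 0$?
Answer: $128$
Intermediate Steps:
$o = -3$
$u{\left(v,U \right)} = 0$ ($u{\left(v,U \right)} = \left(-3\right) 0 = 0$)
$\left(u{\left(A{\left(0,1 \right)},6 - 10 \right)} - -8\right) \left(-4\right)^{2} = \left(0 - -8\right) \left(-4\right)^{2} = \left(0 + 8\right) 16 = 8 \cdot 16 = 128$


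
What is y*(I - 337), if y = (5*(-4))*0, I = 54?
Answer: 0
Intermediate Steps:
y = 0 (y = -20*0 = 0)
y*(I - 337) = 0*(54 - 337) = 0*(-283) = 0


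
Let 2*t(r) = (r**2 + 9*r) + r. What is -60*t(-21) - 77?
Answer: -7007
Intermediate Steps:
t(r) = r**2/2 + 5*r (t(r) = ((r**2 + 9*r) + r)/2 = (r**2 + 10*r)/2 = r**2/2 + 5*r)
-60*t(-21) - 77 = -30*(-21)*(10 - 21) - 77 = -30*(-21)*(-11) - 77 = -60*231/2 - 77 = -6930 - 77 = -7007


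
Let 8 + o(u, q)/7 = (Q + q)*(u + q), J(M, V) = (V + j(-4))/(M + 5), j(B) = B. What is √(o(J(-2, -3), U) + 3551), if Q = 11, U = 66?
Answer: √340302/3 ≈ 194.45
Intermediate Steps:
J(M, V) = (-4 + V)/(5 + M) (J(M, V) = (V - 4)/(M + 5) = (-4 + V)/(5 + M))
o(u, q) = -56 + 7*(11 + q)*(q + u) (o(u, q) = -56 + 7*((11 + q)*(u + q)) = -56 + 7*((11 + q)*(q + u)) = -56 + 7*(11 + q)*(q + u))
√(o(J(-2, -3), U) + 3551) = √((-56 + 7*66² + 77*66 + 77*((-4 - 3)/(5 - 2)) + 7*66*((-4 - 3)/(5 - 2))) + 3551) = √((-56 + 7*4356 + 5082 + 77*(-7/3) + 7*66*(-7/3)) + 3551) = √((-56 + 30492 + 5082 + 77*((⅓)*(-7)) + 7*66*((⅓)*(-7))) + 3551) = √((-56 + 30492 + 5082 + 77*(-7/3) + 7*66*(-7/3)) + 3551) = √((-56 + 30492 + 5082 - 539/3 - 1078) + 3551) = √(102781/3 + 3551) = √(113434/3) = √340302/3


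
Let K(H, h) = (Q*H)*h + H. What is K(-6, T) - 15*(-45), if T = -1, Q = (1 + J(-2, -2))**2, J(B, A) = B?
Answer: 675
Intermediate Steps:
Q = 1 (Q = (1 - 2)**2 = (-1)**2 = 1)
K(H, h) = H + H*h (K(H, h) = (1*H)*h + H = H*h + H = H + H*h)
K(-6, T) - 15*(-45) = -6*(1 - 1) - 15*(-45) = -6*0 + 675 = 0 + 675 = 675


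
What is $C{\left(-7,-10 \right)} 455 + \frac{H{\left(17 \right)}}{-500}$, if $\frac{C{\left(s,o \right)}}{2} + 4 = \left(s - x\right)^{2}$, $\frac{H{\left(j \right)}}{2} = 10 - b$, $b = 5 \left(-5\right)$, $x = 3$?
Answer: $\frac{4367993}{50} \approx 87360.0$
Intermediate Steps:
$b = -25$
$H{\left(j \right)} = 70$ ($H{\left(j \right)} = 2 \left(10 - -25\right) = 2 \left(10 + 25\right) = 2 \cdot 35 = 70$)
$C{\left(s,o \right)} = -8 + 2 \left(-3 + s\right)^{2}$ ($C{\left(s,o \right)} = -8 + 2 \left(s - 3\right)^{2} = -8 + 2 \left(-3 + s\right)^{2}$)
$C{\left(-7,-10 \right)} 455 + \frac{H{\left(17 \right)}}{-500} = \left(-8 + 2 \left(-3 - 7\right)^{2}\right) 455 + \frac{70}{-500} = \left(-8 + 2 \left(-10\right)^{2}\right) 455 + 70 \left(- \frac{1}{500}\right) = \left(-8 + 2 \cdot 100\right) 455 - \frac{7}{50} = \left(-8 + 200\right) 455 - \frac{7}{50} = 192 \cdot 455 - \frac{7}{50} = 87360 - \frac{7}{50} = \frac{4367993}{50}$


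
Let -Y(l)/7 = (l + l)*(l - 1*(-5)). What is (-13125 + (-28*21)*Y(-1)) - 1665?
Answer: -47718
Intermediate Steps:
Y(l) = -14*l*(5 + l) (Y(l) = -7*(l + l)*(l - 1*(-5)) = -7*2*l*(l + 5) = -7*2*l*(5 + l) = -14*l*(5 + l))
(-13125 + (-28*21)*Y(-1)) - 1665 = (-13125 + (-28*21)*(-14*(-1)*(5 - 1))) - 1665 = (-13125 - (-8232)*(-1)*4) - 1665 = (-13125 - 588*56) - 1665 = (-13125 - 32928) - 1665 = -46053 - 1665 = -47718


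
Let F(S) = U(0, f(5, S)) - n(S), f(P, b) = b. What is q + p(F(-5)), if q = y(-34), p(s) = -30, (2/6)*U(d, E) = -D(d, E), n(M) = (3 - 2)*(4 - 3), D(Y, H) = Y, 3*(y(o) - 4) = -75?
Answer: -51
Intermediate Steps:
y(o) = -21 (y(o) = 4 + (⅓)*(-75) = 4 - 25 = -21)
n(M) = 1 (n(M) = 1*1 = 1)
U(d, E) = -3*d (U(d, E) = 3*(-d) = -3*d)
F(S) = -1 (F(S) = -3*0 - 1*1 = 0 - 1 = -1)
q = -21
q + p(F(-5)) = -21 - 30 = -51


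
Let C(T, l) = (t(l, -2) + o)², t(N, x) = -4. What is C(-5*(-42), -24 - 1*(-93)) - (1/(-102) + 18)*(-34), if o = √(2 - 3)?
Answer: 1880/3 - 8*I ≈ 626.67 - 8.0*I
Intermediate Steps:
o = I (o = √(-1) = I ≈ 1.0*I)
C(T, l) = (-4 + I)²
C(-5*(-42), -24 - 1*(-93)) - (1/(-102) + 18)*(-34) = (4 - I)² - (1/(-102) + 18)*(-34) = (4 - I)² - (-1/102 + 18)*(-34) = (4 - I)² - 1835*(-34)/102 = (4 - I)² - 1*(-1835/3) = (4 - I)² + 1835/3 = 1835/3 + (4 - I)²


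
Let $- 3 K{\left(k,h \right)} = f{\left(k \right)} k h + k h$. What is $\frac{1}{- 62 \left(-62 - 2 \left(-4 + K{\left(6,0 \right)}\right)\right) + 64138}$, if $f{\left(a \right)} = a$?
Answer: $\frac{1}{67486} \approx 1.4818 \cdot 10^{-5}$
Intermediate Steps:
$K{\left(k,h \right)} = - \frac{h k}{3} - \frac{h k^{2}}{3}$ ($K{\left(k,h \right)} = - \frac{k k h + k h}{3} = - \frac{k^{2} h + h k}{3} = - \frac{h k^{2} + h k}{3} = - \frac{h k + h k^{2}}{3} = - \frac{h k}{3} - \frac{h k^{2}}{3}$)
$\frac{1}{- 62 \left(-62 - 2 \left(-4 + K{\left(6,0 \right)}\right)\right) + 64138} = \frac{1}{- 62 \left(-62 - 2 \left(-4 - 0 \cdot 6 \left(1 + 6\right)\right)\right) + 64138} = \frac{1}{- 62 \left(-62 - 2 \left(-4 - 0 \cdot 6 \cdot 7\right)\right) + 64138} = \frac{1}{- 62 \left(-62 - 2 \left(-4 + 0\right)\right) + 64138} = \frac{1}{- 62 \left(-62 - -8\right) + 64138} = \frac{1}{- 62 \left(-62 + 8\right) + 64138} = \frac{1}{\left(-62\right) \left(-54\right) + 64138} = \frac{1}{3348 + 64138} = \frac{1}{67486}$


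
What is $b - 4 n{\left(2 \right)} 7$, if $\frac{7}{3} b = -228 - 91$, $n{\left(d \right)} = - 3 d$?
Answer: $\frac{219}{7} \approx 31.286$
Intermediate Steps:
$b = - \frac{957}{7}$ ($b = \frac{3 \left(-228 - 91\right)}{7} = \frac{3}{7} \left(-319\right) = - \frac{957}{7} \approx -136.71$)
$b - 4 n{\left(2 \right)} 7 = - \frac{957}{7} - 4 \left(\left(-3\right) 2\right) 7 = - \frac{957}{7} - 4 \left(-6\right) 7 = - \frac{957}{7} - \left(-24\right) 7 = - \frac{957}{7} - -168 = - \frac{957}{7} + 168 = \frac{219}{7}$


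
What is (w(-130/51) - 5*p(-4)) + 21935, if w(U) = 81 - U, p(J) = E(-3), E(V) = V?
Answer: 1123711/51 ≈ 22034.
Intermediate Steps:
p(J) = -3
(w(-130/51) - 5*p(-4)) + 21935 = ((81 - (-130)/51) - 5*(-3)) + 21935 = ((81 - (-130)/51) + 15) + 21935 = ((81 - 1*(-130/51)) + 15) + 21935 = ((81 + 130/51) + 15) + 21935 = (4261/51 + 15) + 21935 = 5026/51 + 21935 = 1123711/51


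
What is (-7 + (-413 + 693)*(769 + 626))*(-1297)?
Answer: -506599121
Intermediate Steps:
(-7 + (-413 + 693)*(769 + 626))*(-1297) = (-7 + 280*1395)*(-1297) = (-7 + 390600)*(-1297) = 390593*(-1297) = -506599121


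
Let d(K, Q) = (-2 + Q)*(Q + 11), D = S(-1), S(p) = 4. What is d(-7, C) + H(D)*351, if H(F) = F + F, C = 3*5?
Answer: 3146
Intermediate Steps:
D = 4
C = 15
H(F) = 2*F
d(K, Q) = (-2 + Q)*(11 + Q)
d(-7, C) + H(D)*351 = (-22 + 15**2 + 9*15) + (2*4)*351 = (-22 + 225 + 135) + 8*351 = 338 + 2808 = 3146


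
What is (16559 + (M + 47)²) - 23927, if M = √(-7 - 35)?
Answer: -5201 + 94*I*√42 ≈ -5201.0 + 609.19*I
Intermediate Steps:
M = I*√42 (M = √(-42) = I*√42 ≈ 6.4807*I)
(16559 + (M + 47)²) - 23927 = (16559 + (I*√42 + 47)²) - 23927 = (16559 + (47 + I*√42)²) - 23927 = -7368 + (47 + I*√42)²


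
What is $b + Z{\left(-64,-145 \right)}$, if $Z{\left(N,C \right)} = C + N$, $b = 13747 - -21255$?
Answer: $34793$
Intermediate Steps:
$b = 35002$ ($b = 13747 + 21255 = 35002$)
$b + Z{\left(-64,-145 \right)} = 35002 - 209 = 34793$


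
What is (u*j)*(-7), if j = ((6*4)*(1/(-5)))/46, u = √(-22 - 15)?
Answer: 84*I*√37/115 ≈ 4.4431*I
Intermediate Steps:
u = I*√37 (u = √(-37) = I*√37 ≈ 6.0828*I)
j = -12/115 (j = (24*(1*(-⅕)))*(1/46) = (24*(-⅕))*(1/46) = -24/5*1/46 = -12/115 ≈ -0.10435)
(u*j)*(-7) = ((I*√37)*(-12/115))*(-7) = -12*I*√37/115*(-7) = 84*I*√37/115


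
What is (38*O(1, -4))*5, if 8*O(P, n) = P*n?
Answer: -95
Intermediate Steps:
O(P, n) = P*n/8 (O(P, n) = (P*n)/8 = P*n/8)
(38*O(1, -4))*5 = (38*((⅛)*1*(-4)))*5 = (38*(-½))*5 = -19*5 = -95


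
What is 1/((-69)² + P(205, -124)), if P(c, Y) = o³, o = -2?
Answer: 1/4753 ≈ 0.00021039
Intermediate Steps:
P(c, Y) = -8 (P(c, Y) = (-2)³ = -8)
1/((-69)² + P(205, -124)) = 1/((-69)² - 8) = 1/(4761 - 8) = 1/4753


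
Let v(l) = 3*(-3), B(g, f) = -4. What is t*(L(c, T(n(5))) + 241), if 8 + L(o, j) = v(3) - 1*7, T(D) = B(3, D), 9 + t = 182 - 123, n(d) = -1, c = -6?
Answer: 10850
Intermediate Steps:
t = 50 (t = -9 + (182 - 123) = -9 + 59 = 50)
v(l) = -9
T(D) = -4
L(o, j) = -24 (L(o, j) = -8 + (-9 - 1*7) = -8 + (-9 - 7) = -8 - 16 = -24)
t*(L(c, T(n(5))) + 241) = 50*(-24 + 241) = 50*217 = 10850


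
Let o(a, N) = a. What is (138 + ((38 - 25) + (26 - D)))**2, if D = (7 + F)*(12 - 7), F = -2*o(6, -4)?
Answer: 40804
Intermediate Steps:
F = -12 (F = -2*6 = -12)
D = -25 (D = (7 - 12)*(12 - 7) = -5*5 = -25)
(138 + ((38 - 25) + (26 - D)))**2 = (138 + ((38 - 25) + (26 - 1*(-25))))**2 = (138 + (13 + (26 + 25)))**2 = (138 + (13 + 51))**2 = (138 + 64)**2 = 202**2 = 40804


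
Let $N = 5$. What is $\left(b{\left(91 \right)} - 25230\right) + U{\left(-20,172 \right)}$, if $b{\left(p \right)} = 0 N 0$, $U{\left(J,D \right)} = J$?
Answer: $-25250$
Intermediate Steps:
$b{\left(p \right)} = 0$ ($b{\left(p \right)} = 0 \cdot 5 \cdot 0 = 0 \cdot 0 = 0$)
$\left(b{\left(91 \right)} - 25230\right) + U{\left(-20,172 \right)} = \left(0 - 25230\right) - 20 = -25230 - 20 = -25250$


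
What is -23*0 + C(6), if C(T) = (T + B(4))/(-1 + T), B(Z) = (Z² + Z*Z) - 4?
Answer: 34/5 ≈ 6.8000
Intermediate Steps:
B(Z) = -4 + 2*Z² (B(Z) = (Z² + Z²) - 4 = 2*Z² - 4 = -4 + 2*Z²)
C(T) = (28 + T)/(-1 + T) (C(T) = (T + (-4 + 2*4²))/(-1 + T) = (T + (-4 + 2*16))/(-1 + T) = (T + (-4 + 32))/(-1 + T) = (T + 28)/(-1 + T) = (28 + T)/(-1 + T))
-23*0 + C(6) = -23*0 + (28 + 6)/(-1 + 6) = 0 + 34/5 = 34/5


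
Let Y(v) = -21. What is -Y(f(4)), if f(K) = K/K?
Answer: 21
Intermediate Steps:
f(K) = 1
-Y(f(4)) = -1*(-21) = 21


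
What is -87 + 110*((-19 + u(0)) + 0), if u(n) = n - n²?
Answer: -2177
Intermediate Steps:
-87 + 110*((-19 + u(0)) + 0) = -87 + 110*((-19 + 0*(1 - 1*0)) + 0) = -87 + 110*((-19 + 0*(1 + 0)) + 0) = -87 + 110*((-19 + 0*1) + 0) = -87 + 110*((-19 + 0) + 0) = -87 + 110*(-19 + 0) = -87 + 110*(-19) = -87 - 2090 = -2177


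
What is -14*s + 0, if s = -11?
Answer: 154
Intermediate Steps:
-14*s + 0 = -14*(-11) + 0 = 154 + 0 = 154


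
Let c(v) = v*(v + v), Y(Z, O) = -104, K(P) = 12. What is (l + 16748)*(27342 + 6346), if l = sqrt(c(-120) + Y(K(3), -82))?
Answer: 564206624 + 67376*sqrt(7174) ≈ 5.6991e+8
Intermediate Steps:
c(v) = 2*v**2 (c(v) = v*(2*v) = 2*v**2)
l = 2*sqrt(7174) (l = sqrt(2*(-120)**2 - 104) = sqrt(2*14400 - 104) = sqrt(28800 - 104) = sqrt(28696) = 2*sqrt(7174) ≈ 169.40)
(l + 16748)*(27342 + 6346) = (2*sqrt(7174) + 16748)*(27342 + 6346) = (16748 + 2*sqrt(7174))*33688 = 564206624 + 67376*sqrt(7174)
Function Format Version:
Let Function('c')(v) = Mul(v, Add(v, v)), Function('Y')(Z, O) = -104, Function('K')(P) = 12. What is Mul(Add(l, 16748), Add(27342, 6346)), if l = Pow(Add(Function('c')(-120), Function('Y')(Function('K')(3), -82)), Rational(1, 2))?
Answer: Add(564206624, Mul(67376, Pow(7174, Rational(1, 2)))) ≈ 5.6991e+8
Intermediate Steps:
Function('c')(v) = Mul(2, Pow(v, 2)) (Function('c')(v) = Mul(v, Mul(2, v)) = Mul(2, Pow(v, 2)))
l = Mul(2, Pow(7174, Rational(1, 2))) (l = Pow(Add(Mul(2, Pow(-120, 2)), -104), Rational(1, 2)) = Pow(Add(Mul(2, 14400), -104), Rational(1, 2)) = Pow(Add(28800, -104), Rational(1, 2)) = Pow(28696, Rational(1, 2)) = Mul(2, Pow(7174, Rational(1, 2))) ≈ 169.40)
Mul(Add(l, 16748), Add(27342, 6346)) = Mul(Add(Mul(2, Pow(7174, Rational(1, 2))), 16748), Add(27342, 6346)) = Mul(Add(16748, Mul(2, Pow(7174, Rational(1, 2)))), 33688) = Add(564206624, Mul(67376, Pow(7174, Rational(1, 2))))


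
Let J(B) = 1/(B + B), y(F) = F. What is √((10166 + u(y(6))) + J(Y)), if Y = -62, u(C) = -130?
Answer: √38578353/62 ≈ 100.18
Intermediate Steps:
J(B) = 1/(2*B)
√((10166 + u(y(6))) + J(Y)) = √((10166 - 130) + (½)/(-62)) = √(10036 + (½)*(-1/62)) = √(10036 - 1/124) = √(1244463/124) = √38578353/62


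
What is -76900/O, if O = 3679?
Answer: -76900/3679 ≈ -20.902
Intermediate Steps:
-76900/O = -76900/3679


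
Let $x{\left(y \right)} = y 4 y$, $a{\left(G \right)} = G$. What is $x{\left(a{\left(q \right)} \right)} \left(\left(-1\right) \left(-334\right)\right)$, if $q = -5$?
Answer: $33400$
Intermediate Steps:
$x{\left(y \right)} = 4 y^{2}$ ($x{\left(y \right)} = 4 y y = 4 y^{2}$)
$x{\left(a{\left(q \right)} \right)} \left(\left(-1\right) \left(-334\right)\right) = 4 \left(-5\right)^{2} \left(\left(-1\right) \left(-334\right)\right) = 4 \cdot 25 \cdot 334 = 100 \cdot 334 = 33400$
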